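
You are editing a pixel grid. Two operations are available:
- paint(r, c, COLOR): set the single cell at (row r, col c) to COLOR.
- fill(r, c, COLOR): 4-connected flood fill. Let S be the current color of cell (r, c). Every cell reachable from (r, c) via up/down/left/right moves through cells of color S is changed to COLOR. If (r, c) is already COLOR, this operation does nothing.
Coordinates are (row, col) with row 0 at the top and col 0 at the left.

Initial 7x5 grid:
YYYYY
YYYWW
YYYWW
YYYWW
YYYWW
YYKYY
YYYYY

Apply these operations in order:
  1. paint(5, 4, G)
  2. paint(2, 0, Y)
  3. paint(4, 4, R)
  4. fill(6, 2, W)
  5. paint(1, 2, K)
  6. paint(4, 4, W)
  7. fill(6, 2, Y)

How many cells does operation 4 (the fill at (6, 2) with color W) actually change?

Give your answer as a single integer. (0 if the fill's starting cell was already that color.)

Answer: 25

Derivation:
After op 1 paint(5,4,G):
YYYYY
YYYWW
YYYWW
YYYWW
YYYWW
YYKYG
YYYYY
After op 2 paint(2,0,Y):
YYYYY
YYYWW
YYYWW
YYYWW
YYYWW
YYKYG
YYYYY
After op 3 paint(4,4,R):
YYYYY
YYYWW
YYYWW
YYYWW
YYYWR
YYKYG
YYYYY
After op 4 fill(6,2,W) [25 cells changed]:
WWWWW
WWWWW
WWWWW
WWWWW
WWWWR
WWKWG
WWWWW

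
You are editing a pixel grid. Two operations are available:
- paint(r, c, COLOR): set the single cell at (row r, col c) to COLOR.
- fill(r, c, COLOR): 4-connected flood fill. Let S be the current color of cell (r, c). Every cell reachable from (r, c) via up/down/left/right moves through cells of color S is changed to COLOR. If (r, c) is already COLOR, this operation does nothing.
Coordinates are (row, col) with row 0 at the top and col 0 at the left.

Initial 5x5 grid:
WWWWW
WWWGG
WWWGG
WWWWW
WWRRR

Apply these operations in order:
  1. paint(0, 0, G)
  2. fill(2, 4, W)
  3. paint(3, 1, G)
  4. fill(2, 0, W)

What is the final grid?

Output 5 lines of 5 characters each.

After op 1 paint(0,0,G):
GWWWW
WWWGG
WWWGG
WWWWW
WWRRR
After op 2 fill(2,4,W) [4 cells changed]:
GWWWW
WWWWW
WWWWW
WWWWW
WWRRR
After op 3 paint(3,1,G):
GWWWW
WWWWW
WWWWW
WGWWW
WWRRR
After op 4 fill(2,0,W) [0 cells changed]:
GWWWW
WWWWW
WWWWW
WGWWW
WWRRR

Answer: GWWWW
WWWWW
WWWWW
WGWWW
WWRRR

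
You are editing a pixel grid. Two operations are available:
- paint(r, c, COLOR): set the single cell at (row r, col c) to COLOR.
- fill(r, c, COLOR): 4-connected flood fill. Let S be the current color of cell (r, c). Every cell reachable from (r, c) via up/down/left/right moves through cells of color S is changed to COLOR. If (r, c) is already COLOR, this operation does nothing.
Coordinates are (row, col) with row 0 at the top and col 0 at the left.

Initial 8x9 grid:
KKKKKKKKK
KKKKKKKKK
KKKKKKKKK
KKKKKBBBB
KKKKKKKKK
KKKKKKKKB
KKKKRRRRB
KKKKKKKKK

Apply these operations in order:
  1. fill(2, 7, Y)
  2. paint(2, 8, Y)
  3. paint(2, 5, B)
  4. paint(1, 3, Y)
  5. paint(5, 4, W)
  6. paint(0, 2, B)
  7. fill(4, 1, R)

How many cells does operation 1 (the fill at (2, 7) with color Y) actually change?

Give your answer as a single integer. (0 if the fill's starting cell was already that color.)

After op 1 fill(2,7,Y) [62 cells changed]:
YYYYYYYYY
YYYYYYYYY
YYYYYYYYY
YYYYYBBBB
YYYYYYYYY
YYYYYYYYB
YYYYRRRRB
YYYYYYYYY

Answer: 62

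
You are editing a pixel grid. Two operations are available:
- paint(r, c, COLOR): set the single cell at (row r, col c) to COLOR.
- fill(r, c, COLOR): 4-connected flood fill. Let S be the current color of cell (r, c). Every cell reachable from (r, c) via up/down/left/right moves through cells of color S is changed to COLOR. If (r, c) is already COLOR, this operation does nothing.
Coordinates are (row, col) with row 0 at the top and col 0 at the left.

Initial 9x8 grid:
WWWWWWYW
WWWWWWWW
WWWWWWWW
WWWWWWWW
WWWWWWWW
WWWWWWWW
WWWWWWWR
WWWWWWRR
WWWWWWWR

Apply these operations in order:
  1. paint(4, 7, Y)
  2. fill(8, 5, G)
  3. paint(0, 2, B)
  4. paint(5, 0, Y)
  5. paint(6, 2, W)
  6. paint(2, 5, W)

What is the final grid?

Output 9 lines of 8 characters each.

Answer: GGBGGGYG
GGGGGGGG
GGGGGWGG
GGGGGGGG
GGGGGGGY
YGGGGGGG
GGWGGGGR
GGGGGGRR
GGGGGGGR

Derivation:
After op 1 paint(4,7,Y):
WWWWWWYW
WWWWWWWW
WWWWWWWW
WWWWWWWW
WWWWWWWY
WWWWWWWW
WWWWWWWR
WWWWWWRR
WWWWWWWR
After op 2 fill(8,5,G) [66 cells changed]:
GGGGGGYG
GGGGGGGG
GGGGGGGG
GGGGGGGG
GGGGGGGY
GGGGGGGG
GGGGGGGR
GGGGGGRR
GGGGGGGR
After op 3 paint(0,2,B):
GGBGGGYG
GGGGGGGG
GGGGGGGG
GGGGGGGG
GGGGGGGY
GGGGGGGG
GGGGGGGR
GGGGGGRR
GGGGGGGR
After op 4 paint(5,0,Y):
GGBGGGYG
GGGGGGGG
GGGGGGGG
GGGGGGGG
GGGGGGGY
YGGGGGGG
GGGGGGGR
GGGGGGRR
GGGGGGGR
After op 5 paint(6,2,W):
GGBGGGYG
GGGGGGGG
GGGGGGGG
GGGGGGGG
GGGGGGGY
YGGGGGGG
GGWGGGGR
GGGGGGRR
GGGGGGGR
After op 6 paint(2,5,W):
GGBGGGYG
GGGGGGGG
GGGGGWGG
GGGGGGGG
GGGGGGGY
YGGGGGGG
GGWGGGGR
GGGGGGRR
GGGGGGGR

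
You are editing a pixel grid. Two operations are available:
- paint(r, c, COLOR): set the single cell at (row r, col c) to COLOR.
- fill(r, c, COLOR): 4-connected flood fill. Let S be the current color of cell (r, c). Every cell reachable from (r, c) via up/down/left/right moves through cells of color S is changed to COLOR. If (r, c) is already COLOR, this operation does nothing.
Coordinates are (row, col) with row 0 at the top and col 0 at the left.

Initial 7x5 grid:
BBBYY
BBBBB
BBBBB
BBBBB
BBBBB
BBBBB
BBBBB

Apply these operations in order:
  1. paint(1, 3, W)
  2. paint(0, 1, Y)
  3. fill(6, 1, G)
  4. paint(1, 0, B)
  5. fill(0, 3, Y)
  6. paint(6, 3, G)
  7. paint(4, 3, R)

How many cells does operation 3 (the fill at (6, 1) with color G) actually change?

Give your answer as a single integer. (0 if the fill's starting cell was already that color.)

After op 1 paint(1,3,W):
BBBYY
BBBWB
BBBBB
BBBBB
BBBBB
BBBBB
BBBBB
After op 2 paint(0,1,Y):
BYBYY
BBBWB
BBBBB
BBBBB
BBBBB
BBBBB
BBBBB
After op 3 fill(6,1,G) [31 cells changed]:
GYGYY
GGGWG
GGGGG
GGGGG
GGGGG
GGGGG
GGGGG

Answer: 31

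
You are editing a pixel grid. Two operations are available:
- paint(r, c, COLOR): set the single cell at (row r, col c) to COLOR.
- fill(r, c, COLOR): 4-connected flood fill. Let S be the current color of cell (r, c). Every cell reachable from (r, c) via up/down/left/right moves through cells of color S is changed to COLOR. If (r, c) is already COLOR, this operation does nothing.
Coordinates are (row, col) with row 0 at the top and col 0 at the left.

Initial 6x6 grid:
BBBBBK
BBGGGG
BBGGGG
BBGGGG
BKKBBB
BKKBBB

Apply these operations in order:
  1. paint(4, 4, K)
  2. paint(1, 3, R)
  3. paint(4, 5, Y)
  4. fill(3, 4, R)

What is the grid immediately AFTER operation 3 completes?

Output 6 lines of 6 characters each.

After op 1 paint(4,4,K):
BBBBBK
BBGGGG
BBGGGG
BBGGGG
BKKBKB
BKKBBB
After op 2 paint(1,3,R):
BBBBBK
BBGRGG
BBGGGG
BBGGGG
BKKBKB
BKKBBB
After op 3 paint(4,5,Y):
BBBBBK
BBGRGG
BBGGGG
BBGGGG
BKKBKY
BKKBBB

Answer: BBBBBK
BBGRGG
BBGGGG
BBGGGG
BKKBKY
BKKBBB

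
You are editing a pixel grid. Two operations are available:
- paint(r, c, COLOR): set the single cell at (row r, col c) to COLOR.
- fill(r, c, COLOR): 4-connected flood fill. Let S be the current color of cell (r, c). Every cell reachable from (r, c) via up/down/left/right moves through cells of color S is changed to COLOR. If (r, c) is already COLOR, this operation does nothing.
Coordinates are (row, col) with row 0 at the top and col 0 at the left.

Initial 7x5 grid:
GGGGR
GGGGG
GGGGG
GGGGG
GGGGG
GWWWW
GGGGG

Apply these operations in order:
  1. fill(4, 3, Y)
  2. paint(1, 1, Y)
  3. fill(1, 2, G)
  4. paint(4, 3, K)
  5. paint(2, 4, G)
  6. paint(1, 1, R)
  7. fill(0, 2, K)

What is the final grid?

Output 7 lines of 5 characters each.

Answer: KKKKR
KRKKK
KKKKK
KKKKK
KKKKK
KWWWW
KKKKK

Derivation:
After op 1 fill(4,3,Y) [30 cells changed]:
YYYYR
YYYYY
YYYYY
YYYYY
YYYYY
YWWWW
YYYYY
After op 2 paint(1,1,Y):
YYYYR
YYYYY
YYYYY
YYYYY
YYYYY
YWWWW
YYYYY
After op 3 fill(1,2,G) [30 cells changed]:
GGGGR
GGGGG
GGGGG
GGGGG
GGGGG
GWWWW
GGGGG
After op 4 paint(4,3,K):
GGGGR
GGGGG
GGGGG
GGGGG
GGGKG
GWWWW
GGGGG
After op 5 paint(2,4,G):
GGGGR
GGGGG
GGGGG
GGGGG
GGGKG
GWWWW
GGGGG
After op 6 paint(1,1,R):
GGGGR
GRGGG
GGGGG
GGGGG
GGGKG
GWWWW
GGGGG
After op 7 fill(0,2,K) [28 cells changed]:
KKKKR
KRKKK
KKKKK
KKKKK
KKKKK
KWWWW
KKKKK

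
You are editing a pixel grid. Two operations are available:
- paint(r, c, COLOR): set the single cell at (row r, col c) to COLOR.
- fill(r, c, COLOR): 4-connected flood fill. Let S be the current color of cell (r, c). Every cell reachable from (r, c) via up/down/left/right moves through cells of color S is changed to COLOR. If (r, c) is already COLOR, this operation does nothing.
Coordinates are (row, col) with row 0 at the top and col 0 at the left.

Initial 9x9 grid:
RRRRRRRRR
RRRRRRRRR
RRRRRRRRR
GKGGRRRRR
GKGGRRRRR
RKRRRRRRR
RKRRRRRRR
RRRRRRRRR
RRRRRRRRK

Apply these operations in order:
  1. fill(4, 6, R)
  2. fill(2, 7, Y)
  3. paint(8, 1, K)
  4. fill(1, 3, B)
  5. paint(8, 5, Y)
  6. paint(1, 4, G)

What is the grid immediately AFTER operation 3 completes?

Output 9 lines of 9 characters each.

Answer: YYYYYYYYY
YYYYYYYYY
YYYYYYYYY
GKGGYYYYY
GKGGYYYYY
YKYYYYYYY
YKYYYYYYY
YYYYYYYYY
YKYYYYYYK

Derivation:
After op 1 fill(4,6,R) [0 cells changed]:
RRRRRRRRR
RRRRRRRRR
RRRRRRRRR
GKGGRRRRR
GKGGRRRRR
RKRRRRRRR
RKRRRRRRR
RRRRRRRRR
RRRRRRRRK
After op 2 fill(2,7,Y) [70 cells changed]:
YYYYYYYYY
YYYYYYYYY
YYYYYYYYY
GKGGYYYYY
GKGGYYYYY
YKYYYYYYY
YKYYYYYYY
YYYYYYYYY
YYYYYYYYK
After op 3 paint(8,1,K):
YYYYYYYYY
YYYYYYYYY
YYYYYYYYY
GKGGYYYYY
GKGGYYYYY
YKYYYYYYY
YKYYYYYYY
YYYYYYYYY
YKYYYYYYK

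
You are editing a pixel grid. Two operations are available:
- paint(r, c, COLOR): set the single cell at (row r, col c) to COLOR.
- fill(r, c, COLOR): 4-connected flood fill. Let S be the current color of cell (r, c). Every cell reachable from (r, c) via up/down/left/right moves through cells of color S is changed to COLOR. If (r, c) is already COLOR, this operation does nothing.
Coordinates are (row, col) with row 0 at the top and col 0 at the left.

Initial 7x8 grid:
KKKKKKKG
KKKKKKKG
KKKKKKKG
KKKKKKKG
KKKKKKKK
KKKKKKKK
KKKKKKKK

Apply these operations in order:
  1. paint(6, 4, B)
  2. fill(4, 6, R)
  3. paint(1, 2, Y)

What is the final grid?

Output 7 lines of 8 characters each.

Answer: RRRRRRRG
RRYRRRRG
RRRRRRRG
RRRRRRRG
RRRRRRRR
RRRRRRRR
RRRRBRRR

Derivation:
After op 1 paint(6,4,B):
KKKKKKKG
KKKKKKKG
KKKKKKKG
KKKKKKKG
KKKKKKKK
KKKKKKKK
KKKKBKKK
After op 2 fill(4,6,R) [51 cells changed]:
RRRRRRRG
RRRRRRRG
RRRRRRRG
RRRRRRRG
RRRRRRRR
RRRRRRRR
RRRRBRRR
After op 3 paint(1,2,Y):
RRRRRRRG
RRYRRRRG
RRRRRRRG
RRRRRRRG
RRRRRRRR
RRRRRRRR
RRRRBRRR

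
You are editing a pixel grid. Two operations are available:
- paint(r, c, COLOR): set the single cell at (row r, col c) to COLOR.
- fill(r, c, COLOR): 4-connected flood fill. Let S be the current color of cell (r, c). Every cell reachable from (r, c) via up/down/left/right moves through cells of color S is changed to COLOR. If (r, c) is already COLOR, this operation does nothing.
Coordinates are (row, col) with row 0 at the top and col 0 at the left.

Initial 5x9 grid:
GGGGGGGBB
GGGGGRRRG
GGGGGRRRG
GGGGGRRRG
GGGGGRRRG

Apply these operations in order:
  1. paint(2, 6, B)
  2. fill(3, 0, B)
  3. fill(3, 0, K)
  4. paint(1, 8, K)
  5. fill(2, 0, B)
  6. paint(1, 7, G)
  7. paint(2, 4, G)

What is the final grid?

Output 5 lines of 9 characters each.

Answer: BBBBBBBBB
BBBBBRRGB
BBBBGRBRG
BBBBBRRRG
BBBBBRRRG

Derivation:
After op 1 paint(2,6,B):
GGGGGGGBB
GGGGGRRRG
GGGGGRBRG
GGGGGRRRG
GGGGGRRRG
After op 2 fill(3,0,B) [27 cells changed]:
BBBBBBBBB
BBBBBRRRG
BBBBBRBRG
BBBBBRRRG
BBBBBRRRG
After op 3 fill(3,0,K) [29 cells changed]:
KKKKKKKKK
KKKKKRRRG
KKKKKRBRG
KKKKKRRRG
KKKKKRRRG
After op 4 paint(1,8,K):
KKKKKKKKK
KKKKKRRRK
KKKKKRBRG
KKKKKRRRG
KKKKKRRRG
After op 5 fill(2,0,B) [30 cells changed]:
BBBBBBBBB
BBBBBRRRB
BBBBBRBRG
BBBBBRRRG
BBBBBRRRG
After op 6 paint(1,7,G):
BBBBBBBBB
BBBBBRRGB
BBBBBRBRG
BBBBBRRRG
BBBBBRRRG
After op 7 paint(2,4,G):
BBBBBBBBB
BBBBBRRGB
BBBBGRBRG
BBBBBRRRG
BBBBBRRRG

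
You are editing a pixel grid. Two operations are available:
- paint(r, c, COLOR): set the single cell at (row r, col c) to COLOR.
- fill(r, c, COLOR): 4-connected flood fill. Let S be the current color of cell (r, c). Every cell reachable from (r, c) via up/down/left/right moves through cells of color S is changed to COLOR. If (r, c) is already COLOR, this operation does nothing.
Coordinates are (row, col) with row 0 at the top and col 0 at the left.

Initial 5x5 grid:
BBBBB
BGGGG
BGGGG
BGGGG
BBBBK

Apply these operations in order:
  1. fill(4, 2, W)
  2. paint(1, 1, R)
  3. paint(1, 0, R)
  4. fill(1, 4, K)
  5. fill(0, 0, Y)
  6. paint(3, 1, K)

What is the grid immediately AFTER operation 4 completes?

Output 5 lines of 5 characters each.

Answer: WWWWW
RRKKK
WKKKK
WKKKK
WWWWK

Derivation:
After op 1 fill(4,2,W) [12 cells changed]:
WWWWW
WGGGG
WGGGG
WGGGG
WWWWK
After op 2 paint(1,1,R):
WWWWW
WRGGG
WGGGG
WGGGG
WWWWK
After op 3 paint(1,0,R):
WWWWW
RRGGG
WGGGG
WGGGG
WWWWK
After op 4 fill(1,4,K) [11 cells changed]:
WWWWW
RRKKK
WKKKK
WKKKK
WWWWK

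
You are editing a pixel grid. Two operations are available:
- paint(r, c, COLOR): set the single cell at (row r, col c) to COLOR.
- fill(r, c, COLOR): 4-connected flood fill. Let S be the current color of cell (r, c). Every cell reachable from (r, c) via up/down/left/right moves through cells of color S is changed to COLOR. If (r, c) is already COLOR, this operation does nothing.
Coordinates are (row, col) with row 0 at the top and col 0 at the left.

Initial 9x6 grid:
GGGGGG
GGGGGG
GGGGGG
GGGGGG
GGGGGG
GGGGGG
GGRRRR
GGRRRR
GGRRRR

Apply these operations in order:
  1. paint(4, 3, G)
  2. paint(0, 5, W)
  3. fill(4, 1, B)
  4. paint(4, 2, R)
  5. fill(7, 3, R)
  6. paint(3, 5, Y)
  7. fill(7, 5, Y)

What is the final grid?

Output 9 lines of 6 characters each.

After op 1 paint(4,3,G):
GGGGGG
GGGGGG
GGGGGG
GGGGGG
GGGGGG
GGGGGG
GGRRRR
GGRRRR
GGRRRR
After op 2 paint(0,5,W):
GGGGGW
GGGGGG
GGGGGG
GGGGGG
GGGGGG
GGGGGG
GGRRRR
GGRRRR
GGRRRR
After op 3 fill(4,1,B) [41 cells changed]:
BBBBBW
BBBBBB
BBBBBB
BBBBBB
BBBBBB
BBBBBB
BBRRRR
BBRRRR
BBRRRR
After op 4 paint(4,2,R):
BBBBBW
BBBBBB
BBBBBB
BBBBBB
BBRBBB
BBBBBB
BBRRRR
BBRRRR
BBRRRR
After op 5 fill(7,3,R) [0 cells changed]:
BBBBBW
BBBBBB
BBBBBB
BBBBBB
BBRBBB
BBBBBB
BBRRRR
BBRRRR
BBRRRR
After op 6 paint(3,5,Y):
BBBBBW
BBBBBB
BBBBBB
BBBBBY
BBRBBB
BBBBBB
BBRRRR
BBRRRR
BBRRRR
After op 7 fill(7,5,Y) [12 cells changed]:
BBBBBW
BBBBBB
BBBBBB
BBBBBY
BBRBBB
BBBBBB
BBYYYY
BBYYYY
BBYYYY

Answer: BBBBBW
BBBBBB
BBBBBB
BBBBBY
BBRBBB
BBBBBB
BBYYYY
BBYYYY
BBYYYY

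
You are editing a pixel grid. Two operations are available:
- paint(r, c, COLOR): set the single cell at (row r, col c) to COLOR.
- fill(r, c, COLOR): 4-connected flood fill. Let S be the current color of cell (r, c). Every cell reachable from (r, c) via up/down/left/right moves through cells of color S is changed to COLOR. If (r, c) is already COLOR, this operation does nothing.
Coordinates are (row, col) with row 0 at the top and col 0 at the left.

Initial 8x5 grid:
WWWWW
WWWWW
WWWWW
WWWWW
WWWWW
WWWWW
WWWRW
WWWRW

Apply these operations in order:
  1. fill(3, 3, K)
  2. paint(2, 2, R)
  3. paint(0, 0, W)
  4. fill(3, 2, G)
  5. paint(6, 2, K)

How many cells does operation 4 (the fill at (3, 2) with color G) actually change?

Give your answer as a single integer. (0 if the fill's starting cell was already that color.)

Answer: 36

Derivation:
After op 1 fill(3,3,K) [38 cells changed]:
KKKKK
KKKKK
KKKKK
KKKKK
KKKKK
KKKKK
KKKRK
KKKRK
After op 2 paint(2,2,R):
KKKKK
KKKKK
KKRKK
KKKKK
KKKKK
KKKKK
KKKRK
KKKRK
After op 3 paint(0,0,W):
WKKKK
KKKKK
KKRKK
KKKKK
KKKKK
KKKKK
KKKRK
KKKRK
After op 4 fill(3,2,G) [36 cells changed]:
WGGGG
GGGGG
GGRGG
GGGGG
GGGGG
GGGGG
GGGRG
GGGRG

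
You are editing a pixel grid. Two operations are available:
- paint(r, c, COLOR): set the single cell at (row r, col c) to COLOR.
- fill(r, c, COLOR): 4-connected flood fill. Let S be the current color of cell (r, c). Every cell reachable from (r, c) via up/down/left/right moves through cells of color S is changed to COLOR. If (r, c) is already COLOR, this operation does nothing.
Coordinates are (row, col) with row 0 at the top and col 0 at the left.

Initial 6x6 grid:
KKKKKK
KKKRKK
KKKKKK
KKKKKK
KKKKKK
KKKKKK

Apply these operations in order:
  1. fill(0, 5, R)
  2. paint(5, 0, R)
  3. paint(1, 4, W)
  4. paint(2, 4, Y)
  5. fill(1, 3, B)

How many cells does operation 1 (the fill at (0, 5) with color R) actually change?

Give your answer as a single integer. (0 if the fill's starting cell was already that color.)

After op 1 fill(0,5,R) [35 cells changed]:
RRRRRR
RRRRRR
RRRRRR
RRRRRR
RRRRRR
RRRRRR

Answer: 35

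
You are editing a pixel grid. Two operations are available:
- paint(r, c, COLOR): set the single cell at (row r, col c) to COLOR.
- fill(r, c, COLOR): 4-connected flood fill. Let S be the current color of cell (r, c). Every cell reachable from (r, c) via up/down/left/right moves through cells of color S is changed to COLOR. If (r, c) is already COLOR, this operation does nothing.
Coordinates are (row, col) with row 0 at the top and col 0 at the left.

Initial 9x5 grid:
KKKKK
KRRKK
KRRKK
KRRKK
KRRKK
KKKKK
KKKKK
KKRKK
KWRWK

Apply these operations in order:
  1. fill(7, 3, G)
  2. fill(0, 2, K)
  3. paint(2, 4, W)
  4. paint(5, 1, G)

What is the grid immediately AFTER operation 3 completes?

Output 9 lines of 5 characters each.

Answer: KKKKK
KRRKK
KRRKW
KRRKK
KRRKK
KKKKK
KKKKK
KKRKK
KWRWK

Derivation:
After op 1 fill(7,3,G) [33 cells changed]:
GGGGG
GRRGG
GRRGG
GRRGG
GRRGG
GGGGG
GGGGG
GGRGG
GWRWG
After op 2 fill(0,2,K) [33 cells changed]:
KKKKK
KRRKK
KRRKK
KRRKK
KRRKK
KKKKK
KKKKK
KKRKK
KWRWK
After op 3 paint(2,4,W):
KKKKK
KRRKK
KRRKW
KRRKK
KRRKK
KKKKK
KKKKK
KKRKK
KWRWK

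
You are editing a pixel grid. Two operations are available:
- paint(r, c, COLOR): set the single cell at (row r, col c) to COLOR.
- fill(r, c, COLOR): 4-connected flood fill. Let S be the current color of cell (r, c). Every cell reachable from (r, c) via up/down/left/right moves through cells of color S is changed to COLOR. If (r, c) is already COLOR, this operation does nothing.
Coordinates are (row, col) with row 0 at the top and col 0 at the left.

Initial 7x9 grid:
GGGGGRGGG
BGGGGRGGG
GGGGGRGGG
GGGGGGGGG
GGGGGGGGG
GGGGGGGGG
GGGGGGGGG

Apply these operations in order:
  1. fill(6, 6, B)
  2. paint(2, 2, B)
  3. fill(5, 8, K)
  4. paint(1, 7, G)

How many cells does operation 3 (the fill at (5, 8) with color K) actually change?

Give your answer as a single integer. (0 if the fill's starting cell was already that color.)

After op 1 fill(6,6,B) [59 cells changed]:
BBBBBRBBB
BBBBBRBBB
BBBBBRBBB
BBBBBBBBB
BBBBBBBBB
BBBBBBBBB
BBBBBBBBB
After op 2 paint(2,2,B):
BBBBBRBBB
BBBBBRBBB
BBBBBRBBB
BBBBBBBBB
BBBBBBBBB
BBBBBBBBB
BBBBBBBBB
After op 3 fill(5,8,K) [60 cells changed]:
KKKKKRKKK
KKKKKRKKK
KKKKKRKKK
KKKKKKKKK
KKKKKKKKK
KKKKKKKKK
KKKKKKKKK

Answer: 60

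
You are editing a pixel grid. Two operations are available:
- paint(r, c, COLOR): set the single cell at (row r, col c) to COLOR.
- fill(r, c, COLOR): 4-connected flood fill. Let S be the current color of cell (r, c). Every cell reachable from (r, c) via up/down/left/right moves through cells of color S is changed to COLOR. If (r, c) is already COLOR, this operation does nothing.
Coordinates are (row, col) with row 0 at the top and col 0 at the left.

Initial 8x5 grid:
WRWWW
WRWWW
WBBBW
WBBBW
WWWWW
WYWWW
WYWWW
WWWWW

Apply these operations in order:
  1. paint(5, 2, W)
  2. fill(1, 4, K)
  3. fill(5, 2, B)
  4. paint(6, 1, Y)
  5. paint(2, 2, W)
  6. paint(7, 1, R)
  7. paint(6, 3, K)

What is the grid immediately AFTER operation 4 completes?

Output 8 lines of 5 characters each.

After op 1 paint(5,2,W):
WRWWW
WRWWW
WBBBW
WBBBW
WWWWW
WYWWW
WYWWW
WWWWW
After op 2 fill(1,4,K) [30 cells changed]:
KRKKK
KRKKK
KBBBK
KBBBK
KKKKK
KYKKK
KYKKK
KKKKK
After op 3 fill(5,2,B) [30 cells changed]:
BRBBB
BRBBB
BBBBB
BBBBB
BBBBB
BYBBB
BYBBB
BBBBB
After op 4 paint(6,1,Y):
BRBBB
BRBBB
BBBBB
BBBBB
BBBBB
BYBBB
BYBBB
BBBBB

Answer: BRBBB
BRBBB
BBBBB
BBBBB
BBBBB
BYBBB
BYBBB
BBBBB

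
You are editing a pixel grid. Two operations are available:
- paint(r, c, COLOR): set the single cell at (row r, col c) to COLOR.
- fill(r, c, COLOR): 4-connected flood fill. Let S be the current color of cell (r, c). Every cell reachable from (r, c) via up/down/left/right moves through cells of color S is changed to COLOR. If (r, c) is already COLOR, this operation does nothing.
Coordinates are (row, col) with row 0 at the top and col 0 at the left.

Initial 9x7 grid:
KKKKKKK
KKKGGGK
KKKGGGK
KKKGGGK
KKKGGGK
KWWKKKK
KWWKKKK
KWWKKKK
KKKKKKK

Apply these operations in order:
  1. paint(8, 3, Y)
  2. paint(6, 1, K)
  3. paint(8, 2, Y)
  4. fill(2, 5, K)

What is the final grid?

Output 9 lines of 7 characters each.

After op 1 paint(8,3,Y):
KKKKKKK
KKKGGGK
KKKGGGK
KKKGGGK
KKKGGGK
KWWKKKK
KWWKKKK
KWWKKKK
KKKYKKK
After op 2 paint(6,1,K):
KKKKKKK
KKKGGGK
KKKGGGK
KKKGGGK
KKKGGGK
KWWKKKK
KKWKKKK
KWWKKKK
KKKYKKK
After op 3 paint(8,2,Y):
KKKKKKK
KKKGGGK
KKKGGGK
KKKGGGK
KKKGGGK
KWWKKKK
KKWKKKK
KWWKKKK
KKYYKKK
After op 4 fill(2,5,K) [12 cells changed]:
KKKKKKK
KKKKKKK
KKKKKKK
KKKKKKK
KKKKKKK
KWWKKKK
KKWKKKK
KWWKKKK
KKYYKKK

Answer: KKKKKKK
KKKKKKK
KKKKKKK
KKKKKKK
KKKKKKK
KWWKKKK
KKWKKKK
KWWKKKK
KKYYKKK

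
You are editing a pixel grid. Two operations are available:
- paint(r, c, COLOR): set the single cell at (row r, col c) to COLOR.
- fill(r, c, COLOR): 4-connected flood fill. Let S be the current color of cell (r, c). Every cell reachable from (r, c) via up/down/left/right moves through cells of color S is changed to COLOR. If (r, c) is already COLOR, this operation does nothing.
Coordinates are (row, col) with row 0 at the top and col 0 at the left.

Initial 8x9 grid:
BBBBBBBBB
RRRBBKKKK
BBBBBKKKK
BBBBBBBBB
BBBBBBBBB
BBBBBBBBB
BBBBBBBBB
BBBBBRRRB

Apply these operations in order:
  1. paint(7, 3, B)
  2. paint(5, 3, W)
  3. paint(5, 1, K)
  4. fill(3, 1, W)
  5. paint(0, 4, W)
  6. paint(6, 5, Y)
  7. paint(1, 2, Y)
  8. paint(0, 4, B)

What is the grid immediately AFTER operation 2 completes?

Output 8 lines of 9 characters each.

Answer: BBBBBBBBB
RRRBBKKKK
BBBBBKKKK
BBBBBBBBB
BBBBBBBBB
BBBWBBBBB
BBBBBBBBB
BBBBBRRRB

Derivation:
After op 1 paint(7,3,B):
BBBBBBBBB
RRRBBKKKK
BBBBBKKKK
BBBBBBBBB
BBBBBBBBB
BBBBBBBBB
BBBBBBBBB
BBBBBRRRB
After op 2 paint(5,3,W):
BBBBBBBBB
RRRBBKKKK
BBBBBKKKK
BBBBBBBBB
BBBBBBBBB
BBBWBBBBB
BBBBBBBBB
BBBBBRRRB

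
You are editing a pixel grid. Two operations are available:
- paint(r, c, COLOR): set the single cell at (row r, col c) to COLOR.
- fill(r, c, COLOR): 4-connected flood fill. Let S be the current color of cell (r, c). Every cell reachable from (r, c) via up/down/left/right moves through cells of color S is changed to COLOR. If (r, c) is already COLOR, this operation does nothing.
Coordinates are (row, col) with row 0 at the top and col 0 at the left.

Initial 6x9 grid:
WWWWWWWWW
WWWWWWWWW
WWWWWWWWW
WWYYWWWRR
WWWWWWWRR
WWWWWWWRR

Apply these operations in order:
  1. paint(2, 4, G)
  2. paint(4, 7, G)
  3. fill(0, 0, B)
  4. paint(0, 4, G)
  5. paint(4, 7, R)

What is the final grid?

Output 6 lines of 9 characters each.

Answer: BBBBGBBBB
BBBBBBBBB
BBBBGBBBB
BBYYBBBRR
BBBBBBBRR
BBBBBBBRR

Derivation:
After op 1 paint(2,4,G):
WWWWWWWWW
WWWWWWWWW
WWWWGWWWW
WWYYWWWRR
WWWWWWWRR
WWWWWWWRR
After op 2 paint(4,7,G):
WWWWWWWWW
WWWWWWWWW
WWWWGWWWW
WWYYWWWRR
WWWWWWWGR
WWWWWWWRR
After op 3 fill(0,0,B) [45 cells changed]:
BBBBBBBBB
BBBBBBBBB
BBBBGBBBB
BBYYBBBRR
BBBBBBBGR
BBBBBBBRR
After op 4 paint(0,4,G):
BBBBGBBBB
BBBBBBBBB
BBBBGBBBB
BBYYBBBRR
BBBBBBBGR
BBBBBBBRR
After op 5 paint(4,7,R):
BBBBGBBBB
BBBBBBBBB
BBBBGBBBB
BBYYBBBRR
BBBBBBBRR
BBBBBBBRR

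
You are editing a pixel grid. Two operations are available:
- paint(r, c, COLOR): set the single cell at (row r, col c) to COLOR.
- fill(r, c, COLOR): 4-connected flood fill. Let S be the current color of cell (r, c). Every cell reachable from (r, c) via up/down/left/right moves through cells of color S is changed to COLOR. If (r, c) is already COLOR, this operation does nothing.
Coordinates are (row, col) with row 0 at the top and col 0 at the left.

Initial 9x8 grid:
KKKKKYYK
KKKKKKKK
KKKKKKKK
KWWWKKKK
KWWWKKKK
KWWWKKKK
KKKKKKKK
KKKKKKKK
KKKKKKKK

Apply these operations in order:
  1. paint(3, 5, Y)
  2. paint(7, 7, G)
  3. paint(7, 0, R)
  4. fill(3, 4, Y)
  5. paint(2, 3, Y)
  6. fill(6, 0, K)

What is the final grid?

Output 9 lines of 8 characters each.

Answer: KKKKKKKK
KKKKKKKK
KKKKKKKK
KWWWKKKK
KWWWKKKK
KWWWKKKK
KKKKKKKK
RKKKKKKG
KKKKKKKK

Derivation:
After op 1 paint(3,5,Y):
KKKKKYYK
KKKKKKKK
KKKKKKKK
KWWWKYKK
KWWWKKKK
KWWWKKKK
KKKKKKKK
KKKKKKKK
KKKKKKKK
After op 2 paint(7,7,G):
KKKKKYYK
KKKKKKKK
KKKKKKKK
KWWWKYKK
KWWWKKKK
KWWWKKKK
KKKKKKKK
KKKKKKKG
KKKKKKKK
After op 3 paint(7,0,R):
KKKKKYYK
KKKKKKKK
KKKKKKKK
KWWWKYKK
KWWWKKKK
KWWWKKKK
KKKKKKKK
RKKKKKKG
KKKKKKKK
After op 4 fill(3,4,Y) [58 cells changed]:
YYYYYYYY
YYYYYYYY
YYYYYYYY
YWWWYYYY
YWWWYYYY
YWWWYYYY
YYYYYYYY
RYYYYYYG
YYYYYYYY
After op 5 paint(2,3,Y):
YYYYYYYY
YYYYYYYY
YYYYYYYY
YWWWYYYY
YWWWYYYY
YWWWYYYY
YYYYYYYY
RYYYYYYG
YYYYYYYY
After op 6 fill(6,0,K) [61 cells changed]:
KKKKKKKK
KKKKKKKK
KKKKKKKK
KWWWKKKK
KWWWKKKK
KWWWKKKK
KKKKKKKK
RKKKKKKG
KKKKKKKK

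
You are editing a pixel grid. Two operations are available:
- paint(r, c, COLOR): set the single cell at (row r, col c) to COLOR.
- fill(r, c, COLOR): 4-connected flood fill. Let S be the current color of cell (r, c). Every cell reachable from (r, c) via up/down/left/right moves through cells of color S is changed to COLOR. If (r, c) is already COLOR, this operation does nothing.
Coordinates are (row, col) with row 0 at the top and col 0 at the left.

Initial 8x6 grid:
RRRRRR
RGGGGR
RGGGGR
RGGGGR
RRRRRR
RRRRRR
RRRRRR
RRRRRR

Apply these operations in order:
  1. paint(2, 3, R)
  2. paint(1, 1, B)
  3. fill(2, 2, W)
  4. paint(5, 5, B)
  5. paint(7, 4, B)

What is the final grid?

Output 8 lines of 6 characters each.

Answer: RRRRRR
RBWWWR
RWWRWR
RWWWWR
RRRRRR
RRRRRB
RRRRRR
RRRRBR

Derivation:
After op 1 paint(2,3,R):
RRRRRR
RGGGGR
RGGRGR
RGGGGR
RRRRRR
RRRRRR
RRRRRR
RRRRRR
After op 2 paint(1,1,B):
RRRRRR
RBGGGR
RGGRGR
RGGGGR
RRRRRR
RRRRRR
RRRRRR
RRRRRR
After op 3 fill(2,2,W) [10 cells changed]:
RRRRRR
RBWWWR
RWWRWR
RWWWWR
RRRRRR
RRRRRR
RRRRRR
RRRRRR
After op 4 paint(5,5,B):
RRRRRR
RBWWWR
RWWRWR
RWWWWR
RRRRRR
RRRRRB
RRRRRR
RRRRRR
After op 5 paint(7,4,B):
RRRRRR
RBWWWR
RWWRWR
RWWWWR
RRRRRR
RRRRRB
RRRRRR
RRRRBR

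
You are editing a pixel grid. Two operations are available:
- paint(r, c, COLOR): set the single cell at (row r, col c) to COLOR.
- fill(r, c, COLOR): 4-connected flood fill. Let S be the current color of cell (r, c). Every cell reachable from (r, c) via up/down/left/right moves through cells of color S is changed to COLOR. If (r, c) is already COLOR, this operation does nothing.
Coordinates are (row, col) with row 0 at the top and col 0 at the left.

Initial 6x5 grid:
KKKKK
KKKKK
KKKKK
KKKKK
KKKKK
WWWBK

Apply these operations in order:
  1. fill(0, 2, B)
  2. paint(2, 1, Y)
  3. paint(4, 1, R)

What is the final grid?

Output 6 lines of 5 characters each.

After op 1 fill(0,2,B) [26 cells changed]:
BBBBB
BBBBB
BBBBB
BBBBB
BBBBB
WWWBB
After op 2 paint(2,1,Y):
BBBBB
BBBBB
BYBBB
BBBBB
BBBBB
WWWBB
After op 3 paint(4,1,R):
BBBBB
BBBBB
BYBBB
BBBBB
BRBBB
WWWBB

Answer: BBBBB
BBBBB
BYBBB
BBBBB
BRBBB
WWWBB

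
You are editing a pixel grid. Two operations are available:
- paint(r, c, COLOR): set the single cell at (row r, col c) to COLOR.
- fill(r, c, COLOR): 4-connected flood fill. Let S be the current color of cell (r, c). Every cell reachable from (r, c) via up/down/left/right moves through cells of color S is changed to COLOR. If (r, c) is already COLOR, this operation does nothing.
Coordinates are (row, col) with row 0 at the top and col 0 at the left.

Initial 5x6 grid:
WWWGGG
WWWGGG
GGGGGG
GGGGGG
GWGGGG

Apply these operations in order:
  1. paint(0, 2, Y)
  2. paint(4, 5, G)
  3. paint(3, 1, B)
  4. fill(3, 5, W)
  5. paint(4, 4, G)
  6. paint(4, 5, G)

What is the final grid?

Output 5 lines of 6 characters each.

Answer: WWYWWW
WWWWWW
WWWWWW
WBWWWW
WWWWGG

Derivation:
After op 1 paint(0,2,Y):
WWYGGG
WWWGGG
GGGGGG
GGGGGG
GWGGGG
After op 2 paint(4,5,G):
WWYGGG
WWWGGG
GGGGGG
GGGGGG
GWGGGG
After op 3 paint(3,1,B):
WWYGGG
WWWGGG
GGGGGG
GBGGGG
GWGGGG
After op 4 fill(3,5,W) [22 cells changed]:
WWYWWW
WWWWWW
WWWWWW
WBWWWW
WWWWWW
After op 5 paint(4,4,G):
WWYWWW
WWWWWW
WWWWWW
WBWWWW
WWWWGW
After op 6 paint(4,5,G):
WWYWWW
WWWWWW
WWWWWW
WBWWWW
WWWWGG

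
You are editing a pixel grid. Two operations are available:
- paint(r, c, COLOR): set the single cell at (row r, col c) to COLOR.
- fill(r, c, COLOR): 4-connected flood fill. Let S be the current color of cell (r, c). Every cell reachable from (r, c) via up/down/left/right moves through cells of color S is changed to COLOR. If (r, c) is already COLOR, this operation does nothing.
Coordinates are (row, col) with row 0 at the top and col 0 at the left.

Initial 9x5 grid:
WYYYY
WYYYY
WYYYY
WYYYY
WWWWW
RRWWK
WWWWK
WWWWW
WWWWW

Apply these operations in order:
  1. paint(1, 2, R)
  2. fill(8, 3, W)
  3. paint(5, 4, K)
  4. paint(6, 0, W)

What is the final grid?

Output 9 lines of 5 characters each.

After op 1 paint(1,2,R):
WYYYY
WYRYY
WYYYY
WYYYY
WWWWW
RRWWK
WWWWK
WWWWW
WWWWW
After op 2 fill(8,3,W) [0 cells changed]:
WYYYY
WYRYY
WYYYY
WYYYY
WWWWW
RRWWK
WWWWK
WWWWW
WWWWW
After op 3 paint(5,4,K):
WYYYY
WYRYY
WYYYY
WYYYY
WWWWW
RRWWK
WWWWK
WWWWW
WWWWW
After op 4 paint(6,0,W):
WYYYY
WYRYY
WYYYY
WYYYY
WWWWW
RRWWK
WWWWK
WWWWW
WWWWW

Answer: WYYYY
WYRYY
WYYYY
WYYYY
WWWWW
RRWWK
WWWWK
WWWWW
WWWWW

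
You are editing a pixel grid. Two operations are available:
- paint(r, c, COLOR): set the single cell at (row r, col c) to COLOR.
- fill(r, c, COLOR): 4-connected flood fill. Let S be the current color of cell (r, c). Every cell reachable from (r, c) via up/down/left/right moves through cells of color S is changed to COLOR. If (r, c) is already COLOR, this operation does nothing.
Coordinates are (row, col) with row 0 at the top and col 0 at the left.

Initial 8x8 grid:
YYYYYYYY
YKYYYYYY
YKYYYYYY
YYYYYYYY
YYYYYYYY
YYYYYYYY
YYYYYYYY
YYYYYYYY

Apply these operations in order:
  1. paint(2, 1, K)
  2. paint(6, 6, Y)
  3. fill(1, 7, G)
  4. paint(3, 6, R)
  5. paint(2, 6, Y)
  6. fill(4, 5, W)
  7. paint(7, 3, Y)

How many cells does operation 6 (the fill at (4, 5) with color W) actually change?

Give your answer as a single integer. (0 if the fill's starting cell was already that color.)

After op 1 paint(2,1,K):
YYYYYYYY
YKYYYYYY
YKYYYYYY
YYYYYYYY
YYYYYYYY
YYYYYYYY
YYYYYYYY
YYYYYYYY
After op 2 paint(6,6,Y):
YYYYYYYY
YKYYYYYY
YKYYYYYY
YYYYYYYY
YYYYYYYY
YYYYYYYY
YYYYYYYY
YYYYYYYY
After op 3 fill(1,7,G) [62 cells changed]:
GGGGGGGG
GKGGGGGG
GKGGGGGG
GGGGGGGG
GGGGGGGG
GGGGGGGG
GGGGGGGG
GGGGGGGG
After op 4 paint(3,6,R):
GGGGGGGG
GKGGGGGG
GKGGGGGG
GGGGGGRG
GGGGGGGG
GGGGGGGG
GGGGGGGG
GGGGGGGG
After op 5 paint(2,6,Y):
GGGGGGGG
GKGGGGGG
GKGGGGYG
GGGGGGRG
GGGGGGGG
GGGGGGGG
GGGGGGGG
GGGGGGGG
After op 6 fill(4,5,W) [60 cells changed]:
WWWWWWWW
WKWWWWWW
WKWWWWYW
WWWWWWRW
WWWWWWWW
WWWWWWWW
WWWWWWWW
WWWWWWWW

Answer: 60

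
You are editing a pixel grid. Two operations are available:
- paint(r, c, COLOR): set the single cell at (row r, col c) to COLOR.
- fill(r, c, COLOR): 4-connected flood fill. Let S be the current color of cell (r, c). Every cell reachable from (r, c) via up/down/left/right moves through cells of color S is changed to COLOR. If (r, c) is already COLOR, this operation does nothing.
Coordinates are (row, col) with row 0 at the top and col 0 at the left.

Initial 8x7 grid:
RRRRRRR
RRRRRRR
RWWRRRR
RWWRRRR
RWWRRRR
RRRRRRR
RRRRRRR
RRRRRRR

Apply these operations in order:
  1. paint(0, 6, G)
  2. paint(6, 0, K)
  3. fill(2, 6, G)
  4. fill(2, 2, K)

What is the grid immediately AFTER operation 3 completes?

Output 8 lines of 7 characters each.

Answer: GGGGGGG
GGGGGGG
GWWGGGG
GWWGGGG
GWWGGGG
GGGGGGG
KGGGGGG
GGGGGGG

Derivation:
After op 1 paint(0,6,G):
RRRRRRG
RRRRRRR
RWWRRRR
RWWRRRR
RWWRRRR
RRRRRRR
RRRRRRR
RRRRRRR
After op 2 paint(6,0,K):
RRRRRRG
RRRRRRR
RWWRRRR
RWWRRRR
RWWRRRR
RRRRRRR
KRRRRRR
RRRRRRR
After op 3 fill(2,6,G) [48 cells changed]:
GGGGGGG
GGGGGGG
GWWGGGG
GWWGGGG
GWWGGGG
GGGGGGG
KGGGGGG
GGGGGGG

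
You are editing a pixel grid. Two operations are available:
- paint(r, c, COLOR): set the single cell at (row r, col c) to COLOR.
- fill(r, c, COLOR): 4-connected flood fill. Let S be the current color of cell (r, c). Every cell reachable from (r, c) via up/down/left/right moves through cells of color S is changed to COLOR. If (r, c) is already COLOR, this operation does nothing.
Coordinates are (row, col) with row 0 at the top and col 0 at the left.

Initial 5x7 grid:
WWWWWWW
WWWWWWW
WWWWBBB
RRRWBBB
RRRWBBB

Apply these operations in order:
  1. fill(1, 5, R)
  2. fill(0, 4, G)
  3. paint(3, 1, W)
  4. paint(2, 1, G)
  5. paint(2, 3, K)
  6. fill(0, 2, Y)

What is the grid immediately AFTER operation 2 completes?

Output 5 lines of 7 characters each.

After op 1 fill(1,5,R) [20 cells changed]:
RRRRRRR
RRRRRRR
RRRRBBB
RRRRBBB
RRRRBBB
After op 2 fill(0,4,G) [26 cells changed]:
GGGGGGG
GGGGGGG
GGGGBBB
GGGGBBB
GGGGBBB

Answer: GGGGGGG
GGGGGGG
GGGGBBB
GGGGBBB
GGGGBBB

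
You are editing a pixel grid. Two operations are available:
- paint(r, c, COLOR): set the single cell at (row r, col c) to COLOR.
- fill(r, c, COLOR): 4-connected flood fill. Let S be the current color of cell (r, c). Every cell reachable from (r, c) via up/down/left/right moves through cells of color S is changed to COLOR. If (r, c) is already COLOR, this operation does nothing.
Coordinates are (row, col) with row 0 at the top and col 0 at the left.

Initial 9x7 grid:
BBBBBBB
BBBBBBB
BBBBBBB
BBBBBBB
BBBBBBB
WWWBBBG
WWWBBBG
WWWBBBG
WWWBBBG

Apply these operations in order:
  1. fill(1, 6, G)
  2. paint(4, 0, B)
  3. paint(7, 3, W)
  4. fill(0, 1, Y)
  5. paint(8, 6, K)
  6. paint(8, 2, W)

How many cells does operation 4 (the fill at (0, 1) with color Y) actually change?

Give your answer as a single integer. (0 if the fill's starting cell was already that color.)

Answer: 49

Derivation:
After op 1 fill(1,6,G) [47 cells changed]:
GGGGGGG
GGGGGGG
GGGGGGG
GGGGGGG
GGGGGGG
WWWGGGG
WWWGGGG
WWWGGGG
WWWGGGG
After op 2 paint(4,0,B):
GGGGGGG
GGGGGGG
GGGGGGG
GGGGGGG
BGGGGGG
WWWGGGG
WWWGGGG
WWWGGGG
WWWGGGG
After op 3 paint(7,3,W):
GGGGGGG
GGGGGGG
GGGGGGG
GGGGGGG
BGGGGGG
WWWGGGG
WWWGGGG
WWWWGGG
WWWGGGG
After op 4 fill(0,1,Y) [49 cells changed]:
YYYYYYY
YYYYYYY
YYYYYYY
YYYYYYY
BYYYYYY
WWWYYYY
WWWYYYY
WWWWYYY
WWWYYYY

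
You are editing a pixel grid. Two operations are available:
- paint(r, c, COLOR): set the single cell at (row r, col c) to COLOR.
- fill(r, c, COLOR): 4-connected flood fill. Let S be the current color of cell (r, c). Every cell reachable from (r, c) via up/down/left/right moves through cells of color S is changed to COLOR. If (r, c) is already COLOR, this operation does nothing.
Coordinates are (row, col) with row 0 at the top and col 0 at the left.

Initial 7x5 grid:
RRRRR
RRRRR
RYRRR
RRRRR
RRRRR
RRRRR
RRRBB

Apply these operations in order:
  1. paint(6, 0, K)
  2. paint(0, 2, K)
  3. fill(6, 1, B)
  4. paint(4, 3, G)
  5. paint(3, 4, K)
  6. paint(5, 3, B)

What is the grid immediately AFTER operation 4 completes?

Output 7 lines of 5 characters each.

Answer: BBKBB
BBBBB
BYBBB
BBBBB
BBBGB
BBBBB
KBBBB

Derivation:
After op 1 paint(6,0,K):
RRRRR
RRRRR
RYRRR
RRRRR
RRRRR
RRRRR
KRRBB
After op 2 paint(0,2,K):
RRKRR
RRRRR
RYRRR
RRRRR
RRRRR
RRRRR
KRRBB
After op 3 fill(6,1,B) [30 cells changed]:
BBKBB
BBBBB
BYBBB
BBBBB
BBBBB
BBBBB
KBBBB
After op 4 paint(4,3,G):
BBKBB
BBBBB
BYBBB
BBBBB
BBBGB
BBBBB
KBBBB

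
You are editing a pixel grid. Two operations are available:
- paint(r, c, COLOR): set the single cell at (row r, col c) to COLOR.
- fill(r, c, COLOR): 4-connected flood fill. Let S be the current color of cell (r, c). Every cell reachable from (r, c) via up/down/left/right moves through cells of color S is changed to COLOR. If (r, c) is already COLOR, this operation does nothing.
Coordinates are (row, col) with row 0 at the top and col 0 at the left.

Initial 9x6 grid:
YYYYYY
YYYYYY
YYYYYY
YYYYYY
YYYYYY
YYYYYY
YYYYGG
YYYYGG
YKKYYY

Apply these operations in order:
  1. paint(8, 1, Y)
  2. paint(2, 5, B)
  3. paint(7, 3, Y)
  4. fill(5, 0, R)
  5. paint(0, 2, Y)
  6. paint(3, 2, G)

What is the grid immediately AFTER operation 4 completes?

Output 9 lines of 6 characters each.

Answer: RRRRRR
RRRRRR
RRRRRB
RRRRRR
RRRRRR
RRRRRR
RRRRGG
RRRRGG
RRKRRR

Derivation:
After op 1 paint(8,1,Y):
YYYYYY
YYYYYY
YYYYYY
YYYYYY
YYYYYY
YYYYYY
YYYYGG
YYYYGG
YYKYYY
After op 2 paint(2,5,B):
YYYYYY
YYYYYY
YYYYYB
YYYYYY
YYYYYY
YYYYYY
YYYYGG
YYYYGG
YYKYYY
After op 3 paint(7,3,Y):
YYYYYY
YYYYYY
YYYYYB
YYYYYY
YYYYYY
YYYYYY
YYYYGG
YYYYGG
YYKYYY
After op 4 fill(5,0,R) [48 cells changed]:
RRRRRR
RRRRRR
RRRRRB
RRRRRR
RRRRRR
RRRRRR
RRRRGG
RRRRGG
RRKRRR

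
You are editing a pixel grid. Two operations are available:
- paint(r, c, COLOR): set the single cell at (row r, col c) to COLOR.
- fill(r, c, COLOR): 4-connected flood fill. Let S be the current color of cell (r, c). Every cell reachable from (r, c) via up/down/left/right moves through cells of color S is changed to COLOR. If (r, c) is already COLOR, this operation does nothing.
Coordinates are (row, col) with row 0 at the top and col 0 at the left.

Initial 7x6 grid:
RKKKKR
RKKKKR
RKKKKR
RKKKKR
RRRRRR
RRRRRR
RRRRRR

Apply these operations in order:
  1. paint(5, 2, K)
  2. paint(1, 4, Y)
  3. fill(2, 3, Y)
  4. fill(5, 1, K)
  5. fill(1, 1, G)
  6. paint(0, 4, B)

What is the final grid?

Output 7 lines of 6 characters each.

Answer: KGGGBK
KGGGGK
KGGGGK
KGGGGK
KKKKKK
KKKKKK
KKKKKK

Derivation:
After op 1 paint(5,2,K):
RKKKKR
RKKKKR
RKKKKR
RKKKKR
RRRRRR
RRKRRR
RRRRRR
After op 2 paint(1,4,Y):
RKKKKR
RKKKYR
RKKKKR
RKKKKR
RRRRRR
RRKRRR
RRRRRR
After op 3 fill(2,3,Y) [15 cells changed]:
RYYYYR
RYYYYR
RYYYYR
RYYYYR
RRRRRR
RRKRRR
RRRRRR
After op 4 fill(5,1,K) [25 cells changed]:
KYYYYK
KYYYYK
KYYYYK
KYYYYK
KKKKKK
KKKKKK
KKKKKK
After op 5 fill(1,1,G) [16 cells changed]:
KGGGGK
KGGGGK
KGGGGK
KGGGGK
KKKKKK
KKKKKK
KKKKKK
After op 6 paint(0,4,B):
KGGGBK
KGGGGK
KGGGGK
KGGGGK
KKKKKK
KKKKKK
KKKKKK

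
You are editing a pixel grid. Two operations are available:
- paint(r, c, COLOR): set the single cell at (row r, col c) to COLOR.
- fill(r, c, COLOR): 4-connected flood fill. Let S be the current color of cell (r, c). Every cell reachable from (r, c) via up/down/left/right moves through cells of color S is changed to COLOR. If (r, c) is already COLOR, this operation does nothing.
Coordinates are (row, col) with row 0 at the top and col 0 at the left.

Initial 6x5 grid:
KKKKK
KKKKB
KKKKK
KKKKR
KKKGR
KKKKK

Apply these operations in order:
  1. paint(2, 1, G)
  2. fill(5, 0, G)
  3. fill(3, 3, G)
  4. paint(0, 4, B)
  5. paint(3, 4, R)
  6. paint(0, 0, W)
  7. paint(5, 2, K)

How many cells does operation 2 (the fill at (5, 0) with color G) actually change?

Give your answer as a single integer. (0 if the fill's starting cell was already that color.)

Answer: 25

Derivation:
After op 1 paint(2,1,G):
KKKKK
KKKKB
KGKKK
KKKKR
KKKGR
KKKKK
After op 2 fill(5,0,G) [25 cells changed]:
GGGGG
GGGGB
GGGGG
GGGGR
GGGGR
GGGGG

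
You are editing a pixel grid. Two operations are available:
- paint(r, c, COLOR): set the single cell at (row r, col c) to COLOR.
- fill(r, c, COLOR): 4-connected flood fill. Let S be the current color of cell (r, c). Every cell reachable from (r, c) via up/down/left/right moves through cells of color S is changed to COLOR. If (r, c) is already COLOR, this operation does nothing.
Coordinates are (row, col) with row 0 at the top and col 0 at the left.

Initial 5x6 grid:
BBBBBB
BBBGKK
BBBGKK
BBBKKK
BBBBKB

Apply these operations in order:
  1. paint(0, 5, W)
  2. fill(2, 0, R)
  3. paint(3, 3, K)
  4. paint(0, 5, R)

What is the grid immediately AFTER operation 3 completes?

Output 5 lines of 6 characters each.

Answer: RRRRRW
RRRGKK
RRRGKK
RRRKKK
RRRRKB

Derivation:
After op 1 paint(0,5,W):
BBBBBW
BBBGKK
BBBGKK
BBBKKK
BBBBKB
After op 2 fill(2,0,R) [18 cells changed]:
RRRRRW
RRRGKK
RRRGKK
RRRKKK
RRRRKB
After op 3 paint(3,3,K):
RRRRRW
RRRGKK
RRRGKK
RRRKKK
RRRRKB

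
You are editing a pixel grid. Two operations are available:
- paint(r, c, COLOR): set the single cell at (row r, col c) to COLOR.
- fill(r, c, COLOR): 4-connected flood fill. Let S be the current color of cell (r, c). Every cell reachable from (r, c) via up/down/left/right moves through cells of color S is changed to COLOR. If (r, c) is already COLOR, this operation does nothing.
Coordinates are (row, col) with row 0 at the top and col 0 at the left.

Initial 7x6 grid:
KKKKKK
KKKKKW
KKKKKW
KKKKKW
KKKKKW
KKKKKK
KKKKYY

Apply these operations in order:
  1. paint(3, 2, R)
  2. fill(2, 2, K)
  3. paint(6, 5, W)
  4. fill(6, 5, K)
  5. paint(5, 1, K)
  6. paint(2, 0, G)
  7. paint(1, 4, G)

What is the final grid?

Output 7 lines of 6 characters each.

Answer: KKKKKK
KKKKGW
GKKKKW
KKRKKW
KKKKKW
KKKKKK
KKKKYK

Derivation:
After op 1 paint(3,2,R):
KKKKKK
KKKKKW
KKKKKW
KKRKKW
KKKKKW
KKKKKK
KKKKYY
After op 2 fill(2,2,K) [0 cells changed]:
KKKKKK
KKKKKW
KKKKKW
KKRKKW
KKKKKW
KKKKKK
KKKKYY
After op 3 paint(6,5,W):
KKKKKK
KKKKKW
KKKKKW
KKRKKW
KKKKKW
KKKKKK
KKKKYW
After op 4 fill(6,5,K) [1 cells changed]:
KKKKKK
KKKKKW
KKKKKW
KKRKKW
KKKKKW
KKKKKK
KKKKYK
After op 5 paint(5,1,K):
KKKKKK
KKKKKW
KKKKKW
KKRKKW
KKKKKW
KKKKKK
KKKKYK
After op 6 paint(2,0,G):
KKKKKK
KKKKKW
GKKKKW
KKRKKW
KKKKKW
KKKKKK
KKKKYK
After op 7 paint(1,4,G):
KKKKKK
KKKKGW
GKKKKW
KKRKKW
KKKKKW
KKKKKK
KKKKYK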